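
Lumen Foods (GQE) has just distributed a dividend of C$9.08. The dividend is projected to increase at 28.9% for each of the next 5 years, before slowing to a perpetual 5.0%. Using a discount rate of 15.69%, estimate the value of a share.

C$216.67

Two-stage DDM. Project D₁…D_5 at 0.289, terminal growth 0.05, discount at r = 0.1569.
D_1 = 11.7041
D_2 = 15.0866
D_3 = 19.4466
D_4 = 25.0667
D_5 = 32.3110
Terminal value at t=5: TV = D_6/(r−g) = 33.9266/(0.1569−0.05) = 317.3672
P₀ = 11.7041/(1+0.1569)^1 + 15.0866/(1+0.1569)^2 + 19.4466/(1+0.1569)^3 + 25.0667/(1+0.1569)^4 + 32.3110/(1+0.1569)^5 + 317.3672/(1+0.1569)^5 = 216.6698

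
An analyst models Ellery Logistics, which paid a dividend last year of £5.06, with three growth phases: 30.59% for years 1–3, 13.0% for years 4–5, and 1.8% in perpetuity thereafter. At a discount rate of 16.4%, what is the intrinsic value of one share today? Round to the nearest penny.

£79.82

Three-stage DDM. Project D₁…D_5; terminal Gordon value at t=5 with g = 0.018; discount at r = 0.164.
D_1 = 6.6079
D_2 = 8.6292
D_3 = 11.2689
D_4 = 12.7338
D_5 = 14.3892
TV_5 = 14.6482/(0.164−0.018) = 100.3303
P₀ = Σ Dₜ/(1+r)ᵗ + TV_5/(1+r)^5 = 79.8151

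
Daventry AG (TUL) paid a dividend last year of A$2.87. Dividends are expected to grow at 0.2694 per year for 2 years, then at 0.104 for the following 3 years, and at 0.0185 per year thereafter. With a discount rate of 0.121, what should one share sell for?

A$52.57

Three-stage DDM. Project D₁…D_5; terminal Gordon value at t=5 with g = 0.0185; discount at r = 0.121.
D_1 = 3.6432
D_2 = 4.6247
D_3 = 5.1056
D_4 = 5.6366
D_5 = 6.2228
TV_5 = 6.3379/(0.121−0.0185) = 61.8334
P₀ = Σ Dₜ/(1+r)ᵗ + TV_5/(1+r)^5 = 52.5689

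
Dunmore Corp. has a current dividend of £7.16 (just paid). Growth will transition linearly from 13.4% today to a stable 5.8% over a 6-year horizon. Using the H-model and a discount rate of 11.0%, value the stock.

£177.07

H-model: P₀ = D₀[(1+g_L) + H(g_S−g_L)]/(r−g_L), with H = 6/2 = 3.
P₀ = 7.16 × [(1+0.058) + 3×(0.134−0.058)] / (0.11−0.058)
   = 7.16 × 1.2860 / 0.052 = 177.0723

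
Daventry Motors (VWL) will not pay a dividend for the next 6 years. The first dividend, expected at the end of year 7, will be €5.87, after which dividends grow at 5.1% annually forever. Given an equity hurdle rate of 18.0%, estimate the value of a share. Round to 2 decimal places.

Deferred-dividend DDM. At t=6 the remaining stream is a growing perpetuity with first payment D_7 = 5.87.
V_6 = D_7/(r−g) = 5.87/(0.18−0.051) = 45.5039
P₀ = V_6/(1+r)^6 = 45.5039/(1+0.18)^6 = 16.8561

€16.86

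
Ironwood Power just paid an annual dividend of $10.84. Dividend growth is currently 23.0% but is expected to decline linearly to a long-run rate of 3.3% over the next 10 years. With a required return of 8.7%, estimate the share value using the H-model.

$405.09

H-model: P₀ = D₀[(1+g_L) + H(g_S−g_L)]/(r−g_L), with H = 10/2 = 5.
P₀ = 10.84 × [(1+0.033) + 5×(0.23−0.033)] / (0.087−0.033)
   = 10.84 × 2.0180 / 0.054 = 405.0948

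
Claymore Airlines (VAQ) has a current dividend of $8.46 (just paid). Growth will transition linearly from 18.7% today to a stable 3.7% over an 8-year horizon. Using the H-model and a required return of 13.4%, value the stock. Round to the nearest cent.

H-model: P₀ = D₀[(1+g_L) + H(g_S−g_L)]/(r−g_L), with H = 8/2 = 4.
P₀ = 8.46 × [(1+0.037) + 4×(0.187−0.037)] / (0.134−0.037)
   = 8.46 × 1.6370 / 0.097 = 142.7734

$142.77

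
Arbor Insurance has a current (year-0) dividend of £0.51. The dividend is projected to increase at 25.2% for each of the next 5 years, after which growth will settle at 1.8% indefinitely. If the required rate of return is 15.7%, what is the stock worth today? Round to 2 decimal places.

£8.79

Two-stage DDM. Project D₁…D_5 at 0.252, terminal growth 0.018, discount at r = 0.157.
D_1 = 0.6385
D_2 = 0.7994
D_3 = 1.0009
D_4 = 1.2531
D_5 = 1.5689
Terminal value at t=5: TV = D_6/(r−g) = 1.5971/(0.157−0.018) = 11.4901
P₀ = 0.6385/(1+0.157)^1 + 0.7994/(1+0.157)^2 + 1.0009/(1+0.157)^3 + 1.2531/(1+0.157)^4 + 1.5689/(1+0.157)^5 + 11.4901/(1+0.157)^5 = 8.7932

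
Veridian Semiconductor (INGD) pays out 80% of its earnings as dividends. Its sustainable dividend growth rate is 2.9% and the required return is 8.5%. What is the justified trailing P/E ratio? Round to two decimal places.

14.70

Justified trailing P/E = b(1+g)/(r−g) = 0.80×(1+0.029)/(0.085−0.029) = 14.7000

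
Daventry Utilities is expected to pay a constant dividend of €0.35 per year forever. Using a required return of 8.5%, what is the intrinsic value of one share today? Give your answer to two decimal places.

Zero-growth DDM (perpetuity): P₀ = D/r = 0.35 / 0.085 = 4.1176

€4.12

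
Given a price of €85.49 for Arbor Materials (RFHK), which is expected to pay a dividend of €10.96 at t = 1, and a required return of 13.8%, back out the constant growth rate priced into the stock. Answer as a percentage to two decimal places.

0.98%

From P₀ = D₁/(r − g), the implied growth is g = r − D₁/P₀.
g = 0.138 − 10.96/85.49 = 0.138 − 0.12820 = 0.00980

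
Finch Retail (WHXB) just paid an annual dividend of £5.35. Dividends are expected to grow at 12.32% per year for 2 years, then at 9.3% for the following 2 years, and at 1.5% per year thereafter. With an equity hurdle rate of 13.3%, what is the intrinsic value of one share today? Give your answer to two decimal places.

£62.62

Three-stage DDM. Project D₁…D_4; terminal Gordon value at t=4 with g = 0.015; discount at r = 0.133.
D_1 = 6.0091
D_2 = 6.7494
D_3 = 7.3771
D_4 = 8.0632
TV_4 = 8.1842/(0.133−0.015) = 69.3573
P₀ = Σ Dₜ/(1+r)ᵗ + TV_4/(1+r)^4 = 62.6163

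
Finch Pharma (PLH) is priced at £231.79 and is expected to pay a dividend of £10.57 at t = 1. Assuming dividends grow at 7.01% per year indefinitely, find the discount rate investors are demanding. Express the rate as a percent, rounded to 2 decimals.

11.57%

Rearranging the constant-growth DDM: r = D₁/P₀ + g.
r = 10.5700 / 231.79 + 0.0701 = 0.04560 + 0.0701 = 0.11570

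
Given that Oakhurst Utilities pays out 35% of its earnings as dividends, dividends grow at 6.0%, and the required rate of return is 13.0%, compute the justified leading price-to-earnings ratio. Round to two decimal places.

5.00

Justified leading P/E = b/(r−g) = 0.35/(0.13−0.06) = 5.0000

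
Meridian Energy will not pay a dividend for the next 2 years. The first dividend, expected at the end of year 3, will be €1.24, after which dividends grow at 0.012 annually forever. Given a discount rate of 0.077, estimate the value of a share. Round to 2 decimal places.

€16.45

Deferred-dividend DDM. At t=2 the remaining stream is a growing perpetuity with first payment D_3 = 1.24.
V_2 = D_3/(r−g) = 1.24/(0.077−0.012) = 19.0769
P₀ = V_2/(1+r)^2 = 19.0769/(1+0.077)^2 = 16.4466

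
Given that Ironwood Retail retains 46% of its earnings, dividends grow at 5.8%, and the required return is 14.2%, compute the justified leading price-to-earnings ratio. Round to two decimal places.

Payout ratio b = 1 − 0.46 = 0.54.
Justified leading P/E = b/(r−g) = 0.54/(0.142−0.058) = 6.4286

6.43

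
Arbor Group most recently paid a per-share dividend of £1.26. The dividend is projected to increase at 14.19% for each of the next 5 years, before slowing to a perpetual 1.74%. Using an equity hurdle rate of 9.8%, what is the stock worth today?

£26.45

Two-stage DDM. Project D₁…D_5 at 0.1419, terminal growth 0.0174, discount at r = 0.098.
D_1 = 1.4388
D_2 = 1.6430
D_3 = 1.8761
D_4 = 2.1423
D_5 = 2.4463
Terminal value at t=5: TV = D_6/(r−g) = 2.4889/(0.098−0.0174) = 30.8793
P₀ = 1.4388/(1+0.098)^1 + 1.6430/(1+0.098)^2 + 1.8761/(1+0.098)^3 + 2.1423/(1+0.098)^4 + 2.4463/(1+0.098)^5 + 30.8793/(1+0.098)^5 = 26.4460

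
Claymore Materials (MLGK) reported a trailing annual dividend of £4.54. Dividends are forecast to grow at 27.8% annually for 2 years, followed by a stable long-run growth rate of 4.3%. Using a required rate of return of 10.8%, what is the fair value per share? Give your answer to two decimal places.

Two-stage DDM. Project D₁…D_2 at 0.278, terminal growth 0.043, discount at r = 0.108.
D_1 = 5.8021
D_2 = 7.4151
Terminal value at t=2: TV = D_3/(r−g) = 7.7340/(0.108−0.043) = 118.9840
P₀ = 5.8021/(1+0.108)^1 + 7.4151/(1+0.108)^2 + 118.9840/(1+0.108)^2 = 108.1956

£108.20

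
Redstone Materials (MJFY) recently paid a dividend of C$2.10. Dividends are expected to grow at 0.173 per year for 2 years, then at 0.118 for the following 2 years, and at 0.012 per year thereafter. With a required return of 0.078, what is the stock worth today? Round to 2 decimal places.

C$51.03

Three-stage DDM. Project D₁…D_4; terminal Gordon value at t=4 with g = 0.012; discount at r = 0.078.
D_1 = 2.4633
D_2 = 2.8895
D_3 = 3.2304
D_4 = 3.6116
TV_4 = 3.6549/(0.078−0.012) = 55.3778
P₀ = Σ Dₜ/(1+r)ᵗ + TV_4/(1+r)^4 = 51.0318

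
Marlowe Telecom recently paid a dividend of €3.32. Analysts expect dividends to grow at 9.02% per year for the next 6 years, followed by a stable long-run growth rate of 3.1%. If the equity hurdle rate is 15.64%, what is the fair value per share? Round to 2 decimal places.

€35.45

Two-stage DDM. Project D₁…D_6 at 0.0902, terminal growth 0.031, discount at r = 0.1564.
D_1 = 3.6195
D_2 = 3.9459
D_3 = 4.3019
D_4 = 4.6899
D_5 = 5.1129
D_6 = 5.5741
Terminal value at t=6: TV = D_7/(r−g) = 5.7469/(0.1564−0.031) = 45.8286
P₀ = 3.6195/(1+0.1564)^1 + 3.9459/(1+0.1564)^2 + 4.3019/(1+0.1564)^3 + 4.6899/(1+0.1564)^4 + 5.1129/(1+0.1564)^5 + 5.5741/(1+0.1564)^6 + 45.8286/(1+0.1564)^6 = 35.4526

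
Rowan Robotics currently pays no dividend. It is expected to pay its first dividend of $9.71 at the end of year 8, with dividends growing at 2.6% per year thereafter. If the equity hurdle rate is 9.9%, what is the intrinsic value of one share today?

Deferred-dividend DDM. At t=7 the remaining stream is a growing perpetuity with first payment D_8 = 9.71.
V_7 = D_8/(r−g) = 9.71/(0.099−0.026) = 133.0137
P₀ = V_7/(1+r)^7 = 133.0137/(1+0.099)^7 = 68.6930

$68.69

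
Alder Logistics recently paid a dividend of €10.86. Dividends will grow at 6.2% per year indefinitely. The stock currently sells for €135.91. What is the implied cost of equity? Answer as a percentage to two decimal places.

Rearranging the constant-growth DDM: r = D₁/P₀ + g.
D₁ = 10.86 × (1 + 0.062) = 11.5333.
r = 11.5333 / 135.91 + 0.062 = 0.08486 + 0.062 = 0.14686

14.69%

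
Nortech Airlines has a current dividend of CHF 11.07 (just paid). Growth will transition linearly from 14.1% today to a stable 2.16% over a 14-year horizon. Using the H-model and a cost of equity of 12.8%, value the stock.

CHF 193.25

H-model: P₀ = D₀[(1+g_L) + H(g_S−g_L)]/(r−g_L), with H = 14/2 = 7.
P₀ = 11.07 × [(1+0.0216) + 7×(0.141−0.0216)] / (0.128−0.0216)
   = 11.07 × 1.8574 / 0.1064 = 193.2464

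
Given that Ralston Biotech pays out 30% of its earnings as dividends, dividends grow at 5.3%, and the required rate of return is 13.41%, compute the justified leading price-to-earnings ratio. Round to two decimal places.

3.70

Justified leading P/E = b/(r−g) = 0.30/(0.1341−0.053) = 3.6991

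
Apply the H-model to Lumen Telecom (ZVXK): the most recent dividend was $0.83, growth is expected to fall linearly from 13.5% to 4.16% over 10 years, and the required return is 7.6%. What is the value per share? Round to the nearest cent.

$36.40

H-model: P₀ = D₀[(1+g_L) + H(g_S−g_L)]/(r−g_L), with H = 10/2 = 5.
P₀ = 0.83 × [(1+0.0416) + 5×(0.135−0.0416)] / (0.076−0.0416)
   = 0.83 × 1.5086 / 0.0344 = 36.3994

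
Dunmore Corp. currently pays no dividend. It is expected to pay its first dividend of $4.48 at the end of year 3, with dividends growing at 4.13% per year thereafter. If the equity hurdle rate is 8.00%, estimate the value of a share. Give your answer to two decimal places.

$99.25

Deferred-dividend DDM. At t=2 the remaining stream is a growing perpetuity with first payment D_3 = 4.48.
V_2 = D_3/(r−g) = 4.48/(0.08−0.0413) = 115.7623
P₀ = V_2/(1+r)^2 = 115.7623/(1+0.08)^2 = 99.2475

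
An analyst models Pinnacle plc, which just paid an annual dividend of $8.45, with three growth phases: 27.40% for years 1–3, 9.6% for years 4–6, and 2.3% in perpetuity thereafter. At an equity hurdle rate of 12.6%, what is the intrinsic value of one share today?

Three-stage DDM. Project D₁…D_6; terminal Gordon value at t=6 with g = 0.023; discount at r = 0.126.
D_1 = 10.7653
D_2 = 13.7150
D_3 = 17.4729
D_4 = 19.1503
D_5 = 20.9887
D_6 = 23.0036
TV_6 = 23.5327/(0.126−0.023) = 228.4731
P₀ = Σ Dₜ/(1+r)ᵗ + TV_6/(1+r)^6 = 179.5122

$179.51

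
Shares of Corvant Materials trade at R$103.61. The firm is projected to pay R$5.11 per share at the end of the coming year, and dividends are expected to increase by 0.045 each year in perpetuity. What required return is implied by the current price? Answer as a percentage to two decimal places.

Rearranging the constant-growth DDM: r = D₁/P₀ + g.
r = 5.1100 / 103.61 + 0.045 = 0.04932 + 0.045 = 0.09432

9.43%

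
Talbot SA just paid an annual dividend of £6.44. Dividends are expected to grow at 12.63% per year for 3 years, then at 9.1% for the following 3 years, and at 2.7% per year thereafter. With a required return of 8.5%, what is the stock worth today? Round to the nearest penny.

Three-stage DDM. Project D₁…D_6; terminal Gordon value at t=6 with g = 0.027; discount at r = 0.085.
D_1 = 7.2534
D_2 = 8.1695
D_3 = 9.2013
D_4 = 10.0386
D_5 = 10.9521
D_6 = 11.9487
TV_6 = 12.2714/(0.085−0.027) = 211.5752
P₀ = Σ Dₜ/(1+r)ᵗ + TV_6/(1+r)^6 = 172.3637

£172.36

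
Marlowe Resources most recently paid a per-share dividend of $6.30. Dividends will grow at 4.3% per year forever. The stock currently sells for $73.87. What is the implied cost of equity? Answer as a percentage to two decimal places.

13.20%

Rearranging the constant-growth DDM: r = D₁/P₀ + g.
D₁ = 6.30 × (1 + 0.043) = 6.5709.
r = 6.5709 / 73.87 + 0.043 = 0.08895 + 0.043 = 0.13195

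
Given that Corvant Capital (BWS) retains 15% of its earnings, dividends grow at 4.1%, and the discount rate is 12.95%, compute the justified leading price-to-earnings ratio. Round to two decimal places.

Payout ratio b = 1 − 0.15 = 0.85.
Justified leading P/E = b/(r−g) = 0.85/(0.1295−0.041) = 9.6045

9.60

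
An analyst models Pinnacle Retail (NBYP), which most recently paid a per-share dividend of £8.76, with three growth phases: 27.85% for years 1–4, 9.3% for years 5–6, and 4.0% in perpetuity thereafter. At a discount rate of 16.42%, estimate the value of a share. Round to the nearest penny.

£161.75

Three-stage DDM. Project D₁…D_6; terminal Gordon value at t=6 with g = 0.04; discount at r = 0.1642.
D_1 = 11.1997
D_2 = 14.3188
D_3 = 18.3065
D_4 = 23.4049
D_5 = 25.5816
D_6 = 27.9607
TV_6 = 29.0791/(0.1642−0.04) = 234.1311
P₀ = Σ Dₜ/(1+r)ᵗ + TV_6/(1+r)^6 = 161.7547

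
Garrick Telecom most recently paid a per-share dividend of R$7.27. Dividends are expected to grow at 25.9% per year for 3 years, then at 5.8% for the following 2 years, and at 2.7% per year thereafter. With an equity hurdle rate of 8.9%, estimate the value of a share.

R$226.51

Three-stage DDM. Project D₁…D_5; terminal Gordon value at t=5 with g = 0.027; discount at r = 0.089.
D_1 = 9.1529
D_2 = 11.5235
D_3 = 14.5081
D_4 = 15.3496
D_5 = 16.2399
TV_5 = 16.6784/(0.089−0.027) = 269.0058
P₀ = Σ Dₜ/(1+r)ᵗ + TV_5/(1+r)^5 = 226.5126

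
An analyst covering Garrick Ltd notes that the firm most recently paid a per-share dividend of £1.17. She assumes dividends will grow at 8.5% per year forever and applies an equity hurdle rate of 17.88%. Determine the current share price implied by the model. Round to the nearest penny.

Gordon growth model: P₀ = D₁/(r − g). D₁ = 1.17 × (1 + 0.085) = 1.2694.
P₀ = 1.2694 / (0.1788 − 0.085) = 1.2694 / 0.0938 = 13.5336

£13.53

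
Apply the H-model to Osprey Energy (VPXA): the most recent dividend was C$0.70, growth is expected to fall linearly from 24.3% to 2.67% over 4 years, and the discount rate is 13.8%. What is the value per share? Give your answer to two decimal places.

C$9.18

H-model: P₀ = D₀[(1+g_L) + H(g_S−g_L)]/(r−g_L), with H = 4/2 = 2.
P₀ = 0.70 × [(1+0.0267) + 2×(0.243−0.0267)] / (0.138−0.0267)
   = 0.70 × 1.4593 / 0.1113 = 9.1780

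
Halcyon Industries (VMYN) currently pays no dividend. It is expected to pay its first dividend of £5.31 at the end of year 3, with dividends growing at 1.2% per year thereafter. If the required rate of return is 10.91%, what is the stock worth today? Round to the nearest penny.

£44.46

Deferred-dividend DDM. At t=2 the remaining stream is a growing perpetuity with first payment D_3 = 5.31.
V_2 = D_3/(r−g) = 5.31/(0.1091−0.012) = 54.6859
P₀ = V_2/(1+r)^2 = 54.6859/(1+0.1091)^2 = 44.4564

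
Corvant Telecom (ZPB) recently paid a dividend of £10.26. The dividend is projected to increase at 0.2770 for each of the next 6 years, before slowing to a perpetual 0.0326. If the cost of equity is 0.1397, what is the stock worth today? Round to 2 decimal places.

Two-stage DDM. Project D₁…D_6 at 0.277, terminal growth 0.0326, discount at r = 0.1397.
D_1 = 13.1020
D_2 = 16.7313
D_3 = 21.3658
D_4 = 27.2842
D_5 = 34.8419
D_6 = 44.4931
Terminal value at t=6: TV = D_7/(r−g) = 45.9436/(0.1397−0.0326) = 428.9784
P₀ = 13.1020/(1+0.1397)^1 + 16.7313/(1+0.1397)^2 + 21.3658/(1+0.1397)^3 + 27.2842/(1+0.1397)^4 + 34.8419/(1+0.1397)^5 + 44.4931/(1+0.1397)^6 + 428.9784/(1+0.1397)^6 = 289.1489

£289.15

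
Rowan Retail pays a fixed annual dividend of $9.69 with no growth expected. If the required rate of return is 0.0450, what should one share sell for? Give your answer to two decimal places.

Zero-growth DDM (perpetuity): P₀ = D/r = 9.69 / 0.045 = 215.3333

$215.33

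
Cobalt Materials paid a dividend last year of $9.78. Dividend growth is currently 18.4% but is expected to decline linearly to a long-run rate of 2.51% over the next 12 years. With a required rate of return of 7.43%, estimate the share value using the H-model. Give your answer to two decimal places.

H-model: P₀ = D₀[(1+g_L) + H(g_S−g_L)]/(r−g_L), with H = 12/2 = 6.
P₀ = 9.78 × [(1+0.0251) + 6×(0.184−0.0251)] / (0.0743−0.0251)
   = 9.78 × 1.9785 / 0.0492 = 393.2872

$393.29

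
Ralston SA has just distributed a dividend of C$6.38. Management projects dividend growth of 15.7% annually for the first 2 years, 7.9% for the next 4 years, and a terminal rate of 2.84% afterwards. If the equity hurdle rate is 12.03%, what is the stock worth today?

Three-stage DDM. Project D₁…D_6; terminal Gordon value at t=6 with g = 0.0284; discount at r = 0.1203.
D_1 = 7.3817
D_2 = 8.5406
D_3 = 9.2153
D_4 = 9.9433
D_5 = 10.7288
D_6 = 11.5764
TV_6 = 11.9052/(0.1203−0.0284) = 129.5447
P₀ = Σ Dₜ/(1+r)ᵗ + TV_6/(1+r)^6 = 103.7214

C$103.72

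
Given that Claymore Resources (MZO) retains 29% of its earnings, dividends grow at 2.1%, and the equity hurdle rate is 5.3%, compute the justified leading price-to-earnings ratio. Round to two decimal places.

Payout ratio b = 1 − 0.29 = 0.71.
Justified leading P/E = b/(r−g) = 0.71/(0.053−0.021) = 22.1875

22.19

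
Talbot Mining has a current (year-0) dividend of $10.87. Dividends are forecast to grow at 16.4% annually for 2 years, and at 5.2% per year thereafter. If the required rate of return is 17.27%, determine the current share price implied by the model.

$114.84

Two-stage DDM. Project D₁…D_2 at 0.164, terminal growth 0.052, discount at r = 0.1727.
D_1 = 12.6527
D_2 = 14.7277
Terminal value at t=2: TV = D_3/(r−g) = 15.4936/(0.1727−0.052) = 128.3642
P₀ = 12.6527/(1+0.1727)^1 + 14.7277/(1+0.1727)^2 + 128.3642/(1+0.1727)^2 = 114.8392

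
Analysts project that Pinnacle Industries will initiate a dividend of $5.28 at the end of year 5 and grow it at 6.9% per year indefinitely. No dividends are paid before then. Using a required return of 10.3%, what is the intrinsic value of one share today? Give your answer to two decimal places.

Deferred-dividend DDM. At t=4 the remaining stream is a growing perpetuity with first payment D_5 = 5.28.
V_4 = D_5/(r−g) = 5.28/(0.103−0.069) = 155.2941
P₀ = V_4/(1+r)^4 = 155.2941/(1+0.103)^4 = 104.9187

$104.92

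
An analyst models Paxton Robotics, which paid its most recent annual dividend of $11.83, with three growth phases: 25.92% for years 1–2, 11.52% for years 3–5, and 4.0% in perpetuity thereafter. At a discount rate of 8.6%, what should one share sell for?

Three-stage DDM. Project D₁…D_5; terminal Gordon value at t=5 with g = 0.04; discount at r = 0.086.
D_1 = 14.8963
D_2 = 18.7575
D_3 = 20.9183
D_4 = 23.3281
D_5 = 26.0155
TV_5 = 27.0561/(0.086−0.04) = 588.1769
P₀ = Σ Dₜ/(1+r)ᵗ + TV_5/(1+r)^5 = 469.3127

$469.31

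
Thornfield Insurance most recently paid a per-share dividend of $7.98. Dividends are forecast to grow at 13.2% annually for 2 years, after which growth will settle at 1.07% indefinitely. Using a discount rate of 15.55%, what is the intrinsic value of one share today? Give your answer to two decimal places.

Two-stage DDM. Project D₁…D_2 at 0.132, terminal growth 0.0107, discount at r = 0.1555.
D_1 = 9.0334
D_2 = 10.2258
Terminal value at t=2: TV = D_3/(r−g) = 10.3352/(0.1555−0.0107) = 71.3755
P₀ = 9.0334/(1+0.1555)^1 + 10.2258/(1+0.1555)^2 + 71.3755/(1+0.1555)^2 = 68.9340

$68.93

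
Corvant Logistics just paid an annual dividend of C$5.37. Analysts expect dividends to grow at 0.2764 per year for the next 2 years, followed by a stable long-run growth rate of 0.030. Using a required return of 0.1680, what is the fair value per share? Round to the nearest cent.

Two-stage DDM. Project D₁…D_2 at 0.2764, terminal growth 0.03, discount at r = 0.168.
D_1 = 6.8543
D_2 = 8.7488
Terminal value at t=2: TV = D_3/(r−g) = 9.0113/(0.168−0.03) = 65.2989
P₀ = 6.8543/(1+0.168)^1 + 8.7488/(1+0.168)^2 + 65.2989/(1+0.168)^2 = 60.1466

C$60.15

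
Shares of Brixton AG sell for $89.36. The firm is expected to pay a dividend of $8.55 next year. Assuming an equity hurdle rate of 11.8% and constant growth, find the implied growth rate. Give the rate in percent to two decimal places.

2.23%

From P₀ = D₁/(r − g), the implied growth is g = r − D₁/P₀.
g = 0.118 − 8.55/89.36 = 0.118 − 0.09568 = 0.02232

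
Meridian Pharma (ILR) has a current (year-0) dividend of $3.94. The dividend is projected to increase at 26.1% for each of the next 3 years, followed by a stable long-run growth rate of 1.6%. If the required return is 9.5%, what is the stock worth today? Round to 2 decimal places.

Two-stage DDM. Project D₁…D_3 at 0.261, terminal growth 0.016, discount at r = 0.095.
D_1 = 4.9683
D_2 = 6.2651
D_3 = 7.9003
Terminal value at t=3: TV = D_4/(r−g) = 8.0267/(0.095−0.016) = 101.6034
P₀ = 4.9683/(1+0.095)^1 + 6.2651/(1+0.095)^2 + 7.9003/(1+0.095)^3 + 101.6034/(1+0.095)^3 = 93.1663

$93.17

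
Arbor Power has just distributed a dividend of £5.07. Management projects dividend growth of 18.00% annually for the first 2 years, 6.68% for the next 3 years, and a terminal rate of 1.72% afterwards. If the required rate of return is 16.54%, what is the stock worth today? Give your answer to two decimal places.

Three-stage DDM. Project D₁…D_5; terminal Gordon value at t=5 with g = 0.0172; discount at r = 0.1654.
D_1 = 5.9826
D_2 = 7.0595
D_3 = 7.5310
D_4 = 8.0341
D_5 = 8.5708
TV_5 = 8.7182/(0.1654−0.0172) = 58.8273
P₀ = Σ Dₜ/(1+r)ᵗ + TV_5/(1+r)^5 = 50.7974

£50.80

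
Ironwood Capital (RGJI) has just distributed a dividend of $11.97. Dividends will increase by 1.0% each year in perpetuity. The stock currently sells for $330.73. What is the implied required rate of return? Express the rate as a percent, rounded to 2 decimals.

Rearranging the constant-growth DDM: r = D₁/P₀ + g.
D₁ = 11.97 × (1 + 0.01) = 12.0897.
r = 12.0897 / 330.73 + 0.01 = 0.03655 + 0.01 = 0.04655

4.66%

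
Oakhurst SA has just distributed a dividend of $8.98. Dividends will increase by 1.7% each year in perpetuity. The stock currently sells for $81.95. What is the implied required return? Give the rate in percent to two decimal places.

12.84%

Rearranging the constant-growth DDM: r = D₁/P₀ + g.
D₁ = 8.98 × (1 + 0.017) = 9.1327.
r = 9.1327 / 81.95 + 0.017 = 0.11144 + 0.017 = 0.12844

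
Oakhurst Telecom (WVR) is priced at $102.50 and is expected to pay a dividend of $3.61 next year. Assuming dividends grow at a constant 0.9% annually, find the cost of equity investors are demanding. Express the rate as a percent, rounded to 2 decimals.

4.42%

Rearranging the constant-growth DDM: r = D₁/P₀ + g.
r = 3.6100 / 102.50 + 0.009 = 0.03522 + 0.009 = 0.04422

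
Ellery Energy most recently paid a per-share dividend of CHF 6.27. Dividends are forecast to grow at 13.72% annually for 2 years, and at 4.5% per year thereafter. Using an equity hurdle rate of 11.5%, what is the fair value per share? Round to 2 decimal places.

CHF 110.28

Two-stage DDM. Project D₁…D_2 at 0.1372, terminal growth 0.045, discount at r = 0.115.
D_1 = 7.1302
D_2 = 8.1085
Terminal value at t=2: TV = D_3/(r−g) = 8.4734/(0.115−0.045) = 121.0485
P₀ = 7.1302/(1+0.115)^1 + 8.1085/(1+0.115)^2 + 121.0485/(1+0.115)^2 = 110.2835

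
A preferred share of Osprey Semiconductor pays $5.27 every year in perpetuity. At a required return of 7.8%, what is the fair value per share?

$67.56

Zero-growth DDM (perpetuity): P₀ = D/r = 5.27 / 0.078 = 67.5641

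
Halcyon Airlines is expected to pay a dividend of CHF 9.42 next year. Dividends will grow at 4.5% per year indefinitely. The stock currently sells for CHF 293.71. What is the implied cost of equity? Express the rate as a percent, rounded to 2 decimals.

7.71%

Rearranging the constant-growth DDM: r = D₁/P₀ + g.
r = 9.4200 / 293.71 + 0.045 = 0.03207 + 0.045 = 0.07707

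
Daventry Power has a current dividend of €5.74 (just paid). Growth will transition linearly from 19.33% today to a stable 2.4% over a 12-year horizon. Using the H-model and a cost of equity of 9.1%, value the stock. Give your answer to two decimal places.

€174.75

H-model: P₀ = D₀[(1+g_L) + H(g_S−g_L)]/(r−g_L), with H = 12/2 = 6.
P₀ = 5.74 × [(1+0.024) + 6×(0.1933−0.024)] / (0.091−0.024)
   = 5.74 × 2.0398 / 0.067 = 174.7530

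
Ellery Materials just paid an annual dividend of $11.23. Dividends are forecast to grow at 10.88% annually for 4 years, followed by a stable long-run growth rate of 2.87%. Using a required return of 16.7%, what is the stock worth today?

$107.66

Two-stage DDM. Project D₁…D_4 at 0.1088, terminal growth 0.0287, discount at r = 0.167.
D_1 = 12.4518
D_2 = 13.8066
D_3 = 15.3087
D_4 = 16.9743
Terminal value at t=4: TV = D_5/(r−g) = 17.4615/(0.167−0.0287) = 126.2581
P₀ = 12.4518/(1+0.167)^1 + 13.8066/(1+0.167)^2 + 15.3087/(1+0.167)^3 + 16.9743/(1+0.167)^4 + 126.2581/(1+0.167)^4 = 107.6650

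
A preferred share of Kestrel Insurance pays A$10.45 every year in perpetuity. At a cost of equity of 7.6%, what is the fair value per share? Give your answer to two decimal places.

Zero-growth DDM (perpetuity): P₀ = D/r = 10.45 / 0.076 = 137.5000

A$137.50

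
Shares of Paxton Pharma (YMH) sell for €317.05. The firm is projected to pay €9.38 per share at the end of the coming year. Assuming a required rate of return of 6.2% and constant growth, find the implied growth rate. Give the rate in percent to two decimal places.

From P₀ = D₁/(r − g), the implied growth is g = r − D₁/P₀.
g = 0.062 − 9.38/317.05 = 0.062 − 0.02959 = 0.03241

3.24%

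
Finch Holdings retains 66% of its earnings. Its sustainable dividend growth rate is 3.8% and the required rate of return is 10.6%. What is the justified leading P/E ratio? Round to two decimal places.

5.00

Payout ratio b = 1 − 0.66 = 0.34.
Justified leading P/E = b/(r−g) = 0.34/(0.106−0.038) = 5.0000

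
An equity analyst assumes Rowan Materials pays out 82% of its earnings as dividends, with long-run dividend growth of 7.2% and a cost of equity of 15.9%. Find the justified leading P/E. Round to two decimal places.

9.43

Justified leading P/E = b/(r−g) = 0.82/(0.159−0.072) = 9.4253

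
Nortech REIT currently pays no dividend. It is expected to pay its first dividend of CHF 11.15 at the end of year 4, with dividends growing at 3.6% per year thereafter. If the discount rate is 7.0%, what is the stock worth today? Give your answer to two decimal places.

Deferred-dividend DDM. At t=3 the remaining stream is a growing perpetuity with first payment D_4 = 11.15.
V_3 = D_4/(r−g) = 11.15/(0.07−0.036) = 327.9412
P₀ = V_3/(1+r)^3 = 327.9412/(1+0.07)^3 = 267.6977

CHF 267.70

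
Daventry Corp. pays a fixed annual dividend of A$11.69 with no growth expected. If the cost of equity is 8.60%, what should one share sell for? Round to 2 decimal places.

Zero-growth DDM (perpetuity): P₀ = D/r = 11.69 / 0.086 = 135.9302

A$135.93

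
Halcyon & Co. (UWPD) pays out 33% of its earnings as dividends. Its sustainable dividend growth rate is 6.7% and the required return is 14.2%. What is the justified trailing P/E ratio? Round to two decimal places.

4.69

Justified trailing P/E = b(1+g)/(r−g) = 0.33×(1+0.067)/(0.142−0.067) = 4.6948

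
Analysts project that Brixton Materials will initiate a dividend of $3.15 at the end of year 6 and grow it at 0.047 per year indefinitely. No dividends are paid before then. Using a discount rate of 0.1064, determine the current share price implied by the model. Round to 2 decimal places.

Deferred-dividend DDM. At t=5 the remaining stream is a growing perpetuity with first payment D_6 = 3.15.
V_5 = D_6/(r−g) = 3.15/(0.1064−0.047) = 53.0303
P₀ = V_5/(1+r)^5 = 53.0303/(1+0.1064)^5 = 31.9862

$31.99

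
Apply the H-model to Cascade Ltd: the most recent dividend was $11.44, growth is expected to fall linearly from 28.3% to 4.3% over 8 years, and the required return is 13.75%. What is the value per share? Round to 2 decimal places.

$242.48

H-model: P₀ = D₀[(1+g_L) + H(g_S−g_L)]/(r−g_L), with H = 8/2 = 4.
P₀ = 11.44 × [(1+0.043) + 4×(0.283−0.043)] / (0.1375−0.043)
   = 11.44 × 2.0030 / 0.0945 = 242.4796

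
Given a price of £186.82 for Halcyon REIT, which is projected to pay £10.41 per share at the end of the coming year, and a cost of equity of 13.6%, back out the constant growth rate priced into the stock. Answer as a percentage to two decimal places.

8.03%

From P₀ = D₁/(r − g), the implied growth is g = r − D₁/P₀.
g = 0.136 − 10.41/186.82 = 0.136 − 0.05572 = 0.08028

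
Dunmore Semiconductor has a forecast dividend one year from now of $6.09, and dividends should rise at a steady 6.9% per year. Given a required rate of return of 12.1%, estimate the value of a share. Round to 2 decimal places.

$117.12

Gordon growth model: P₀ = D₁/(r − g), with D₁ = 6.09 given directly.
P₀ = 6.0900 / (0.121 − 0.069) = 6.0900 / 0.052 = 117.1154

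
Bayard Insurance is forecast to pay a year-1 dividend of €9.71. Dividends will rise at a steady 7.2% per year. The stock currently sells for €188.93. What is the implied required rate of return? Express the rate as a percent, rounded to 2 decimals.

12.34%

Rearranging the constant-growth DDM: r = D₁/P₀ + g.
r = 9.7100 / 188.93 + 0.072 = 0.05139 + 0.072 = 0.12339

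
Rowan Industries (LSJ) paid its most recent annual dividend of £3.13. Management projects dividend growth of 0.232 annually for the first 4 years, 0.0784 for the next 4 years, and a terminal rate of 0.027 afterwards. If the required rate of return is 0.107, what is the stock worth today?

£89.99

Three-stage DDM. Project D₁…D_8; terminal Gordon value at t=8 with g = 0.027; discount at r = 0.107.
D_1 = 3.8562
D_2 = 4.7508
D_3 = 5.8530
D_4 = 7.2109
D_5 = 7.7762
D_6 = 8.3858
D_7 = 9.0433
D_8 = 9.7523
TV_8 = 10.0156/(0.107−0.027) = 125.1950
P₀ = Σ Dₜ/(1+r)ᵗ + TV_8/(1+r)^8 = 89.9889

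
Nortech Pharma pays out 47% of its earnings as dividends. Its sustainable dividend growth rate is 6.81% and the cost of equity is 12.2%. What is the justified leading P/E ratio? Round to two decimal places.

Justified leading P/E = b/(r−g) = 0.47/(0.122−0.0681) = 8.7199

8.72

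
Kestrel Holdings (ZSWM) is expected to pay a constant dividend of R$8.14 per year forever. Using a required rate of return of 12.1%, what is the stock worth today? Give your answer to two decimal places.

R$67.27

Zero-growth DDM (perpetuity): P₀ = D/r = 8.14 / 0.121 = 67.2727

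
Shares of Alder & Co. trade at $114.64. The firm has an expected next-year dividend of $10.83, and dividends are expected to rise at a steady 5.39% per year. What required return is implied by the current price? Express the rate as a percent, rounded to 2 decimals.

14.84%

Rearranging the constant-growth DDM: r = D₁/P₀ + g.
r = 10.8300 / 114.64 + 0.0539 = 0.09447 + 0.0539 = 0.14837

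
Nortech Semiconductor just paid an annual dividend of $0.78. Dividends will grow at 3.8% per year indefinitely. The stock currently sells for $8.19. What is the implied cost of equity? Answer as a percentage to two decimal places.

13.69%

Rearranging the constant-growth DDM: r = D₁/P₀ + g.
D₁ = 0.78 × (1 + 0.038) = 0.8096.
r = 0.8096 / 8.19 + 0.038 = 0.09886 + 0.038 = 0.13686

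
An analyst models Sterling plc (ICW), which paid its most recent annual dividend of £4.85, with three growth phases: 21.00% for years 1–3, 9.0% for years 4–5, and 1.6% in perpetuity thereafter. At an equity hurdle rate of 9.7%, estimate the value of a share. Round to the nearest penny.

Three-stage DDM. Project D₁…D_5; terminal Gordon value at t=5 with g = 0.016; discount at r = 0.097.
D_1 = 5.8685
D_2 = 7.1009
D_3 = 8.5921
D_4 = 9.3654
D_5 = 10.2082
TV_5 = 10.3716/(0.097−0.016) = 128.0441
P₀ = Σ Dₜ/(1+r)ᵗ + TV_5/(1+r)^5 = 111.2497

£111.25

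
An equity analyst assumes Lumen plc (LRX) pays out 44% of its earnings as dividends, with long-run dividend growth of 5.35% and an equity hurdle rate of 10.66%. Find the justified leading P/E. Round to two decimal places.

8.29

Justified leading P/E = b/(r−g) = 0.44/(0.1066−0.0535) = 8.2863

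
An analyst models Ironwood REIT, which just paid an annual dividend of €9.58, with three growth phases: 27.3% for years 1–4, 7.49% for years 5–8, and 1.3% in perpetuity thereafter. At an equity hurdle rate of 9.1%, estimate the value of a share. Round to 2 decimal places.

Three-stage DDM. Project D₁…D_8; terminal Gordon value at t=8 with g = 0.013; discount at r = 0.091.
D_1 = 12.1953
D_2 = 15.5247
D_3 = 19.7629
D_4 = 25.1582
D_5 = 27.0425
D_6 = 29.0680
D_7 = 31.2452
D_8 = 33.5855
TV_8 = 34.0221/(0.091−0.013) = 436.1805
P₀ = Σ Dₜ/(1+r)ᵗ + TV_8/(1+r)^8 = 342.9490

€342.95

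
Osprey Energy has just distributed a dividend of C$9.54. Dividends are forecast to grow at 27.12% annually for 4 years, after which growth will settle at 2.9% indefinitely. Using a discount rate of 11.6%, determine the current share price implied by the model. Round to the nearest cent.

Two-stage DDM. Project D₁…D_4 at 0.2712, terminal growth 0.029, discount at r = 0.116.
D_1 = 12.1272
D_2 = 15.4162
D_3 = 19.5970
D_4 = 24.9117
Terminal value at t=4: TV = D_5/(r−g) = 25.6342/(0.116−0.029) = 294.6456
P₀ = 12.1272/(1+0.116)^1 + 15.4162/(1+0.116)^2 + 19.5970/(1+0.116)^3 + 24.9117/(1+0.116)^4 + 294.6456/(1+0.116)^4 = 243.3557

C$243.36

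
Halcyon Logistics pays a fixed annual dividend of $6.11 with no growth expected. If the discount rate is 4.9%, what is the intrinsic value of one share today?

Zero-growth DDM (perpetuity): P₀ = D/r = 6.11 / 0.049 = 124.6939

$124.69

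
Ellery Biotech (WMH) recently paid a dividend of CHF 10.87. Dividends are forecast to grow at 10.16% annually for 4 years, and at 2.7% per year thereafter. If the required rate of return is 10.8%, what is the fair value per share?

Two-stage DDM. Project D₁…D_4 at 0.1016, terminal growth 0.027, discount at r = 0.108.
D_1 = 11.9744
D_2 = 13.1910
D_3 = 14.5312
D_4 = 16.0076
Terminal value at t=4: TV = D_5/(r−g) = 16.4398/(0.108−0.027) = 202.9601
P₀ = 11.9744/(1+0.108)^1 + 13.1910/(1+0.108)^2 + 14.5312/(1+0.108)^3 + 16.0076/(1+0.108)^4 + 202.9601/(1+0.108)^4 = 177.5198

CHF 177.52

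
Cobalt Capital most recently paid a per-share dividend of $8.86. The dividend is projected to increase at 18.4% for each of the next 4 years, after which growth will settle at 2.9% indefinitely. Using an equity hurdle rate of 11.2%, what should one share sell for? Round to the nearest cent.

Two-stage DDM. Project D₁…D_4 at 0.184, terminal growth 0.029, discount at r = 0.112.
D_1 = 10.4902
D_2 = 12.4204
D_3 = 14.7058
D_4 = 17.4117
Terminal value at t=4: TV = D_5/(r−g) = 17.9166/(0.112−0.029) = 215.8628
P₀ = 10.4902/(1+0.112)^1 + 12.4204/(1+0.112)^2 + 14.7058/(1+0.112)^3 + 17.4117/(1+0.112)^4 + 215.8628/(1+0.112)^4 = 182.7356

$182.74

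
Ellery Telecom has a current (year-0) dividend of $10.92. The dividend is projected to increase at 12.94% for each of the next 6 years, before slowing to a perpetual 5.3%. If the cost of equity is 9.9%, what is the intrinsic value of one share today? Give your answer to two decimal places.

$366.60

Two-stage DDM. Project D₁…D_6 at 0.1294, terminal growth 0.053, discount at r = 0.099.
D_1 = 12.3330
D_2 = 13.9289
D_3 = 15.7313
D_4 = 17.7670
D_5 = 20.0660
D_6 = 22.6626
Terminal value at t=6: TV = D_7/(r−g) = 23.8637/(0.099−0.053) = 518.7760
P₀ = 12.3330/(1+0.099)^1 + 13.9289/(1+0.099)^2 + 15.7313/(1+0.099)^3 + 17.7670/(1+0.099)^4 + 20.0660/(1+0.099)^5 + 22.6626/(1+0.099)^6 + 518.7760/(1+0.099)^6 = 366.6019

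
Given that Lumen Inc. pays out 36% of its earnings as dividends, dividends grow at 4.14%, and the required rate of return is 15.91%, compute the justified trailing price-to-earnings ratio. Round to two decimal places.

3.19

Justified trailing P/E = b(1+g)/(r−g) = 0.36×(1+0.0414)/(0.1591−0.0414) = 3.1853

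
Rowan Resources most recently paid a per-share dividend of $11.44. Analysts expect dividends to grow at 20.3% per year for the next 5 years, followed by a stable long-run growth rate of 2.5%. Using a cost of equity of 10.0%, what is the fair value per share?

Two-stage DDM. Project D₁…D_5 at 0.203, terminal growth 0.025, discount at r = 0.1.
D_1 = 13.7623
D_2 = 16.5561
D_3 = 19.9170
D_4 = 23.9601
D_5 = 28.8240
Terminal value at t=5: TV = D_6/(r−g) = 29.5446/(0.1−0.025) = 393.9279
P₀ = 13.7623/(1+0.1)^1 + 16.5561/(1+0.1)^2 + 19.9170/(1+0.1)^3 + 23.9601/(1+0.1)^4 + 28.8240/(1+0.1)^5 + 393.9279/(1+0.1)^5 = 320.0186

$320.02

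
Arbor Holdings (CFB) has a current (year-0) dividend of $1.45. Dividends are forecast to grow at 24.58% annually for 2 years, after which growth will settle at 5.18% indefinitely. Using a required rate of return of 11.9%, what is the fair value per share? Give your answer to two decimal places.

Two-stage DDM. Project D₁…D_2 at 0.2458, terminal growth 0.0518, discount at r = 0.119.
D_1 = 1.8064
D_2 = 2.2504
Terminal value at t=2: TV = D_3/(r−g) = 2.3670/(0.119−0.0518) = 35.2232
P₀ = 1.8064/(1+0.119)^1 + 2.2504/(1+0.119)^2 + 35.2232/(1+0.119)^2 = 31.5415

$31.54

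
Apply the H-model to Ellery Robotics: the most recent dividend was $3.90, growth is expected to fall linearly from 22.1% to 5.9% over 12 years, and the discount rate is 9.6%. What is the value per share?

$214.08

H-model: P₀ = D₀[(1+g_L) + H(g_S−g_L)]/(r−g_L), with H = 12/2 = 6.
P₀ = 3.90 × [(1+0.059) + 6×(0.221−0.059)] / (0.096−0.059)
   = 3.90 × 2.0310 / 0.037 = 214.0784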